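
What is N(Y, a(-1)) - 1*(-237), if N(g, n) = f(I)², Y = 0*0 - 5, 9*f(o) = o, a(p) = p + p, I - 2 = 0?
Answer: 19201/81 ≈ 237.05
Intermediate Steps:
I = 2 (I = 2 + 0 = 2)
a(p) = 2*p
f(o) = o/9
Y = -5 (Y = 0 - 5 = -5)
N(g, n) = 4/81 (N(g, n) = ((⅑)*2)² = (2/9)² = 4/81)
N(Y, a(-1)) - 1*(-237) = 4/81 - 1*(-237) = 4/81 + 237 = 19201/81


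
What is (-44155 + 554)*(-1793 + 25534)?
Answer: -1035131341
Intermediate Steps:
(-44155 + 554)*(-1793 + 25534) = -43601*23741 = -1035131341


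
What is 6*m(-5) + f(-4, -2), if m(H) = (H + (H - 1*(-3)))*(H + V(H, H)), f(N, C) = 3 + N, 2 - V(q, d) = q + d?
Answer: -295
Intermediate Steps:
V(q, d) = 2 - d - q (V(q, d) = 2 - (q + d) = 2 - (d + q) = 2 + (-d - q) = 2 - d - q)
m(H) = (2 - H)*(3 + 2*H) (m(H) = (H + (H - 1*(-3)))*(H + (2 - H - H)) = (H + (H + 3))*(H + (2 - 2*H)) = (H + (3 + H))*(2 - H) = (3 + 2*H)*(2 - H) = (2 - H)*(3 + 2*H))
6*m(-5) + f(-4, -2) = 6*(6 - 5 - 2*(-5)²) + (3 - 4) = 6*(6 - 5 - 2*25) - 1 = 6*(6 - 5 - 50) - 1 = 6*(-49) - 1 = -294 - 1 = -295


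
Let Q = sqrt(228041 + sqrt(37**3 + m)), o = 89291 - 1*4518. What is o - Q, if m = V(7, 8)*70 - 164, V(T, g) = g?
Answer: 84773 - sqrt(228041 + sqrt(51049)) ≈ 84295.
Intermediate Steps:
m = 396 (m = 8*70 - 164 = 560 - 164 = 396)
o = 84773 (o = 89291 - 4518 = 84773)
Q = sqrt(228041 + sqrt(51049)) (Q = sqrt(228041 + sqrt(37**3 + 396)) = sqrt(228041 + sqrt(50653 + 396)) = sqrt(228041 + sqrt(51049)) ≈ 477.77)
o - Q = 84773 - sqrt(228041 + sqrt(51049))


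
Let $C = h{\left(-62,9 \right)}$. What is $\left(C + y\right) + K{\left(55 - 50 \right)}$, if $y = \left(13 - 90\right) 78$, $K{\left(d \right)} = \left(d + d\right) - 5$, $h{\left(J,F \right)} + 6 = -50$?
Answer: $-6057$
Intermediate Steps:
$h{\left(J,F \right)} = -56$ ($h{\left(J,F \right)} = -6 - 50 = -56$)
$K{\left(d \right)} = -5 + 2 d$ ($K{\left(d \right)} = 2 d - 5 = -5 + 2 d$)
$y = -6006$ ($y = \left(-77\right) 78 = -6006$)
$C = -56$
$\left(C + y\right) + K{\left(55 - 50 \right)} = \left(-56 - 6006\right) - \left(5 - 2 \left(55 - 50\right)\right) = -6062 - \left(5 - 2 \left(55 - 50\right)\right) = -6062 + \left(-5 + 2 \cdot 5\right) = -6062 + \left(-5 + 10\right) = -6062 + 5 = -6057$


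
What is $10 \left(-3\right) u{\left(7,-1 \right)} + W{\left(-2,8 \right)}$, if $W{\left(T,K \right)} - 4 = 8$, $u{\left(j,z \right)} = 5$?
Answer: $-138$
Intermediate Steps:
$W{\left(T,K \right)} = 12$ ($W{\left(T,K \right)} = 4 + 8 = 12$)
$10 \left(-3\right) u{\left(7,-1 \right)} + W{\left(-2,8 \right)} = 10 \left(-3\right) 5 + 12 = \left(-30\right) 5 + 12 = -150 + 12 = -138$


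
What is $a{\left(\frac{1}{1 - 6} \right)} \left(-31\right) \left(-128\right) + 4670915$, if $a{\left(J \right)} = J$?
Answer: $\frac{23350607}{5} \approx 4.6701 \cdot 10^{6}$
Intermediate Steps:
$a{\left(\frac{1}{1 - 6} \right)} \left(-31\right) \left(-128\right) + 4670915 = \frac{1}{1 - 6} \left(-31\right) \left(-128\right) + 4670915 = \frac{1}{-5} \left(-31\right) \left(-128\right) + 4670915 = \left(- \frac{1}{5}\right) \left(-31\right) \left(-128\right) + 4670915 = \frac{31}{5} \left(-128\right) + 4670915 = - \frac{3968}{5} + 4670915 = \frac{23350607}{5}$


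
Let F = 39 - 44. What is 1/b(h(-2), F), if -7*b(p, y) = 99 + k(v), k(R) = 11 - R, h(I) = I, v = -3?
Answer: -7/113 ≈ -0.061947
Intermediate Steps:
F = -5
b(p, y) = -113/7 (b(p, y) = -(99 + (11 - 1*(-3)))/7 = -(99 + (11 + 3))/7 = -(99 + 14)/7 = -⅐*113 = -113/7)
1/b(h(-2), F) = 1/(-113/7) = -7/113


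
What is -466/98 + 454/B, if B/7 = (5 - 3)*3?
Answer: 890/147 ≈ 6.0544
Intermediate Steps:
B = 42 (B = 7*((5 - 3)*3) = 7*(2*3) = 7*6 = 42)
-466/98 + 454/B = -466/98 + 454/42 = -466*1/98 + 454*(1/42) = -233/49 + 227/21 = 890/147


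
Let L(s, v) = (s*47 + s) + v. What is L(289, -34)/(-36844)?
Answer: -6919/18422 ≈ -0.37558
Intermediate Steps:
L(s, v) = v + 48*s (L(s, v) = (47*s + s) + v = 48*s + v = v + 48*s)
L(289, -34)/(-36844) = (-34 + 48*289)/(-36844) = (-34 + 13872)*(-1/36844) = 13838*(-1/36844) = -6919/18422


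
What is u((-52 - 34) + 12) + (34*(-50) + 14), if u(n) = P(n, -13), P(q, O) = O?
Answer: -1699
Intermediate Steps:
u(n) = -13
u((-52 - 34) + 12) + (34*(-50) + 14) = -13 + (34*(-50) + 14) = -13 + (-1700 + 14) = -13 - 1686 = -1699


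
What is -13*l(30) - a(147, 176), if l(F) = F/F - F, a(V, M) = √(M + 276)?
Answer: 377 - 2*√113 ≈ 355.74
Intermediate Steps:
a(V, M) = √(276 + M)
l(F) = 1 - F
-13*l(30) - a(147, 176) = -13*(1 - 1*30) - √(276 + 176) = -13*(1 - 30) - √452 = -13*(-29) - 2*√113 = 377 - 2*√113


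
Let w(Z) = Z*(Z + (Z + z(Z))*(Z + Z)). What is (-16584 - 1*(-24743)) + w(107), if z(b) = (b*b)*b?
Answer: 28053504308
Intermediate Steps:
z(b) = b**3 (z(b) = b**2*b = b**3)
w(Z) = Z*(Z + 2*Z*(Z + Z**3)) (w(Z) = Z*(Z + (Z + Z**3)*(Z + Z)) = Z*(Z + (Z + Z**3)*(2*Z)) = Z*(Z + 2*Z*(Z + Z**3)))
(-16584 - 1*(-24743)) + w(107) = (-16584 - 1*(-24743)) + 107**2*(1 + 2*107 + 2*107**3) = (-16584 + 24743) + 11449*(1 + 214 + 2*1225043) = 8159 + 11449*(1 + 214 + 2450086) = 8159 + 11449*2450301 = 8159 + 28053496149 = 28053504308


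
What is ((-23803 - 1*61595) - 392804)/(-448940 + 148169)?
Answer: 478202/300771 ≈ 1.5899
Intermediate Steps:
((-23803 - 1*61595) - 392804)/(-448940 + 148169) = ((-23803 - 61595) - 392804)/(-300771) = (-85398 - 392804)*(-1/300771) = -478202*(-1/300771) = 478202/300771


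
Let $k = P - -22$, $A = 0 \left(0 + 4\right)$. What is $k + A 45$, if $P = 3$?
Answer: $25$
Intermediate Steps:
$A = 0$ ($A = 0 \cdot 4 = 0$)
$k = 25$ ($k = 3 - -22 = 3 + 22 = 25$)
$k + A 45 = 25 + 0 \cdot 45 = 25 + 0 = 25$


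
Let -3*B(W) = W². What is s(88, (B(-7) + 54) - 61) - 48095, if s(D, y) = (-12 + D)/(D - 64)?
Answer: -288551/6 ≈ -48092.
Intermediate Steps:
B(W) = -W²/3
s(D, y) = (-12 + D)/(-64 + D)
s(88, (B(-7) + 54) - 61) - 48095 = (-12 + 88)/(-64 + 88) - 48095 = 76/24 - 48095 = (1/24)*76 - 48095 = 19/6 - 48095 = -288551/6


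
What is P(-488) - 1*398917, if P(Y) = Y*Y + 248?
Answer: -160525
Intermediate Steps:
P(Y) = 248 + Y² (P(Y) = Y² + 248 = 248 + Y²)
P(-488) - 1*398917 = (248 + (-488)²) - 1*398917 = (248 + 238144) - 398917 = 238392 - 398917 = -160525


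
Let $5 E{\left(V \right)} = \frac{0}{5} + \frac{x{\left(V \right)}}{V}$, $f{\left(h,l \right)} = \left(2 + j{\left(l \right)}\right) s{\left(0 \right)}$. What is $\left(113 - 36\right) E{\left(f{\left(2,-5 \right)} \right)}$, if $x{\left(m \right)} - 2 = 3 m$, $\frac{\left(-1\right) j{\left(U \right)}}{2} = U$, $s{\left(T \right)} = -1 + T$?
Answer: $\frac{1309}{30} \approx 43.633$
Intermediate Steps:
$j{\left(U \right)} = - 2 U$
$x{\left(m \right)} = 2 + 3 m$
$f{\left(h,l \right)} = -2 + 2 l$ ($f{\left(h,l \right)} = \left(2 - 2 l\right) \left(-1 + 0\right) = \left(2 - 2 l\right) \left(-1\right) = -2 + 2 l$)
$E{\left(V \right)} = \frac{2 + 3 V}{5 V}$ ($E{\left(V \right)} = \frac{\frac{0}{5} + \frac{2 + 3 V}{V}}{5} = \frac{0 \cdot \frac{1}{5} + \frac{2 + 3 V}{V}}{5} = \frac{0 + \frac{2 + 3 V}{V}}{5} = \frac{\frac{1}{V} \left(2 + 3 V\right)}{5} = \frac{2 + 3 V}{5 V}$)
$\left(113 - 36\right) E{\left(f{\left(2,-5 \right)} \right)} = \left(113 - 36\right) \frac{2 + 3 \left(-2 + 2 \left(-5\right)\right)}{5 \left(-2 + 2 \left(-5\right)\right)} = 77 \frac{2 + 3 \left(-2 - 10\right)}{5 \left(-2 - 10\right)} = 77 \frac{2 + 3 \left(-12\right)}{5 \left(-12\right)} = 77 \cdot \frac{1}{5} \left(- \frac{1}{12}\right) \left(2 - 36\right) = 77 \cdot \frac{1}{5} \left(- \frac{1}{12}\right) \left(-34\right) = 77 \cdot \frac{17}{30} = \frac{1309}{30}$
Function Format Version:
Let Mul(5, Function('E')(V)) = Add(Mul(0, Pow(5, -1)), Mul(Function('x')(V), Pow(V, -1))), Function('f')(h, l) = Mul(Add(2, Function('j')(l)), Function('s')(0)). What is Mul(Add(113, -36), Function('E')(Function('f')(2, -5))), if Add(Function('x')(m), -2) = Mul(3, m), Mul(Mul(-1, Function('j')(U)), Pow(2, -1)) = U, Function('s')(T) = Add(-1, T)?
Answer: Rational(1309, 30) ≈ 43.633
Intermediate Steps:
Function('j')(U) = Mul(-2, U)
Function('x')(m) = Add(2, Mul(3, m))
Function('f')(h, l) = Add(-2, Mul(2, l)) (Function('f')(h, l) = Mul(Add(2, Mul(-2, l)), Add(-1, 0)) = Mul(Add(2, Mul(-2, l)), -1) = Add(-2, Mul(2, l)))
Function('E')(V) = Mul(Rational(1, 5), Pow(V, -1), Add(2, Mul(3, V))) (Function('E')(V) = Mul(Rational(1, 5), Add(Mul(0, Pow(5, -1)), Mul(Add(2, Mul(3, V)), Pow(V, -1)))) = Mul(Rational(1, 5), Add(Mul(0, Rational(1, 5)), Mul(Pow(V, -1), Add(2, Mul(3, V))))) = Mul(Rational(1, 5), Add(0, Mul(Pow(V, -1), Add(2, Mul(3, V))))) = Mul(Rational(1, 5), Mul(Pow(V, -1), Add(2, Mul(3, V)))) = Mul(Rational(1, 5), Pow(V, -1), Add(2, Mul(3, V))))
Mul(Add(113, -36), Function('E')(Function('f')(2, -5))) = Mul(Add(113, -36), Mul(Rational(1, 5), Pow(Add(-2, Mul(2, -5)), -1), Add(2, Mul(3, Add(-2, Mul(2, -5)))))) = Mul(77, Mul(Rational(1, 5), Pow(Add(-2, -10), -1), Add(2, Mul(3, Add(-2, -10))))) = Mul(77, Mul(Rational(1, 5), Pow(-12, -1), Add(2, Mul(3, -12)))) = Mul(77, Mul(Rational(1, 5), Rational(-1, 12), Add(2, -36))) = Mul(77, Mul(Rational(1, 5), Rational(-1, 12), -34)) = Mul(77, Rational(17, 30)) = Rational(1309, 30)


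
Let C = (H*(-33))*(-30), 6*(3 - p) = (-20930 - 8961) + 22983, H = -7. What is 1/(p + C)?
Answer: -3/17327 ≈ -0.00017314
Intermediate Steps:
p = 3463/3 (p = 3 - ((-20930 - 8961) + 22983)/6 = 3 - (-29891 + 22983)/6 = 3 - ⅙*(-6908) = 3 + 3454/3 = 3463/3 ≈ 1154.3)
C = -6930 (C = -7*(-33)*(-30) = 231*(-30) = -6930)
1/(p + C) = 1/(3463/3 - 6930) = 1/(-17327/3) = -3/17327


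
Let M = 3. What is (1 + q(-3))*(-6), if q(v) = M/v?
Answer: 0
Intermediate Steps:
q(v) = 3/v
(1 + q(-3))*(-6) = (1 + 3/(-3))*(-6) = (1 + 3*(-1/3))*(-6) = (1 - 1)*(-6) = 0*(-6) = 0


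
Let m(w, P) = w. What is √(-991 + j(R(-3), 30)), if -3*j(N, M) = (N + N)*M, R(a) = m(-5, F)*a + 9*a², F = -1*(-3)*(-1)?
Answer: I*√2911 ≈ 53.954*I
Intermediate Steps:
F = -3 (F = 3*(-1) = -3)
R(a) = -5*a + 9*a²
j(N, M) = -2*M*N/3 (j(N, M) = -(N + N)*M/3 = -2*N*M/3 = -2*M*N/3)
√(-991 + j(R(-3), 30)) = √(-991 - ⅔*30*(-3*(-5 + 9*(-3)))) = √(-991 - ⅔*30*(-3*(-5 - 27))) = √(-991 - ⅔*30*(-3*(-32))) = √(-991 - ⅔*30*96) = √(-991 - 1920) = √(-2911) = I*√2911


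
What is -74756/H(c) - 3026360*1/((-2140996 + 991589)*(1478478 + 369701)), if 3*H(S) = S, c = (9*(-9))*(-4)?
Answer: -39701227262860997/57356366756031 ≈ -692.19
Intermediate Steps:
c = 324 (c = -81*(-4) = 324)
H(S) = S/3
-74756/H(c) - 3026360*1/((-2140996 + 991589)*(1478478 + 369701)) = -74756/((1/3)*324) - 3026360*1/((-2140996 + 991589)*(1478478 + 369701)) = -74756/108 - 3026360/(1848179*(-1149407)) = -74756*1/108 - 3026360/(-2124309879853) = -18689/27 - 3026360*(-1/2124309879853) = -18689/27 + 3026360/2124309879853 = -39701227262860997/57356366756031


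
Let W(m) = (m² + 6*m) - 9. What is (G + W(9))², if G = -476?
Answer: 122500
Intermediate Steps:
W(m) = -9 + m² + 6*m
(G + W(9))² = (-476 + (-9 + 9² + 6*9))² = (-476 + (-9 + 81 + 54))² = (-476 + 126)² = (-350)² = 122500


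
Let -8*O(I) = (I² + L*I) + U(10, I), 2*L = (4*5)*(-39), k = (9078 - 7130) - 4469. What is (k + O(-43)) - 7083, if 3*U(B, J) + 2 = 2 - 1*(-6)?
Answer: -95453/8 ≈ -11932.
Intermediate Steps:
k = -2521 (k = 1948 - 4469 = -2521)
U(B, J) = 2 (U(B, J) = -⅔ + (2 - 1*(-6))/3 = -⅔ + (2 + 6)/3 = -⅔ + (⅓)*8 = -⅔ + 8/3 = 2)
L = -390 (L = ((4*5)*(-39))/2 = (20*(-39))/2 = (½)*(-780) = -390)
O(I) = -¼ - I²/8 + 195*I/4 (O(I) = -((I² - 390*I) + 2)/8 = -(2 + I² - 390*I)/8 = -¼ - I²/8 + 195*I/4)
(k + O(-43)) - 7083 = (-2521 + (-¼ - ⅛*(-43)² + (195/4)*(-43))) - 7083 = (-2521 + (-¼ - ⅛*1849 - 8385/4)) - 7083 = (-2521 + (-¼ - 1849/8 - 8385/4)) - 7083 = (-2521 - 18621/8) - 7083 = -38789/8 - 7083 = -95453/8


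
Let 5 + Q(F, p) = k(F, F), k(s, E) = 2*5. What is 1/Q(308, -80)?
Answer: ⅕ ≈ 0.20000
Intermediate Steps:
k(s, E) = 10
Q(F, p) = 5 (Q(F, p) = -5 + 10 = 5)
1/Q(308, -80) = 1/5 = ⅕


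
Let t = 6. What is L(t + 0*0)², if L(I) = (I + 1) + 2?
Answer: 81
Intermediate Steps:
L(I) = 3 + I (L(I) = (1 + I) + 2 = 3 + I)
L(t + 0*0)² = (3 + (6 + 0*0))² = (3 + (6 + 0))² = (3 + 6)² = 9² = 81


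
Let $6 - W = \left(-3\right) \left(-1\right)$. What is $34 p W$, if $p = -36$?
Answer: $-3672$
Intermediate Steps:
$W = 3$ ($W = 6 - \left(-3\right) \left(-1\right) = 6 - 3 = 3$)
$34 p W = 34 \left(-36\right) 3 = \left(-1224\right) 3 = -3672$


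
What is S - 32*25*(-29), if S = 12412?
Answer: 35612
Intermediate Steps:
S - 32*25*(-29) = 12412 - 32*25*(-29) = 12412 - 800*(-29) = 12412 + 23200 = 35612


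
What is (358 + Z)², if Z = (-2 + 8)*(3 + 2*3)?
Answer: 169744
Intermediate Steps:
Z = 54 (Z = 6*(3 + 6) = 6*9 = 54)
(358 + Z)² = (358 + 54)² = 412² = 169744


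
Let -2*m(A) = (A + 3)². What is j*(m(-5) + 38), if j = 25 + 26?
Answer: 1836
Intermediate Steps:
m(A) = -(3 + A)²/2 (m(A) = -(A + 3)²/2 = -(3 + A)²/2)
j = 51
j*(m(-5) + 38) = 51*(-(3 - 5)²/2 + 38) = 51*(-½*(-2)² + 38) = 51*(-½*4 + 38) = 51*(-2 + 38) = 51*36 = 1836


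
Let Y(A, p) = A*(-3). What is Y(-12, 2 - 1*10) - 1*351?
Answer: -315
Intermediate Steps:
Y(A, p) = -3*A
Y(-12, 2 - 1*10) - 1*351 = -3*(-12) - 1*351 = 36 - 351 = -315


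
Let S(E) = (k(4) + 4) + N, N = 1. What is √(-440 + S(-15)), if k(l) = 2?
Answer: I*√433 ≈ 20.809*I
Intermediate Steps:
S(E) = 7 (S(E) = (2 + 4) + 1 = 6 + 1 = 7)
√(-440 + S(-15)) = √(-440 + 7) = √(-433) = I*√433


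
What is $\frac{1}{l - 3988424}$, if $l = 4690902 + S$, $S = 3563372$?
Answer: $\frac{1}{4265850} \approx 2.3442 \cdot 10^{-7}$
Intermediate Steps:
$l = 8254274$ ($l = 4690902 + 3563372 = 8254274$)
$\frac{1}{l - 3988424} = \frac{1}{8254274 - 3988424} = \frac{1}{4265850}$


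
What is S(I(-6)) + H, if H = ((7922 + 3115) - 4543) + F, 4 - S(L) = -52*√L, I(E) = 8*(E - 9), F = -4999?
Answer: 1499 + 104*I*√30 ≈ 1499.0 + 569.63*I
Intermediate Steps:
I(E) = -72 + 8*E (I(E) = 8*(-9 + E) = -72 + 8*E)
S(L) = 4 + 52*√L (S(L) = 4 - (-52)*√L = 4 + 52*√L)
H = 1495 (H = ((7922 + 3115) - 4543) - 4999 = (11037 - 4543) - 4999 = 6494 - 4999 = 1495)
S(I(-6)) + H = (4 + 52*√(-72 + 8*(-6))) + 1495 = (4 + 52*√(-72 - 48)) + 1495 = (4 + 52*√(-120)) + 1495 = (4 + 52*(2*I*√30)) + 1495 = (4 + 104*I*√30) + 1495 = 1499 + 104*I*√30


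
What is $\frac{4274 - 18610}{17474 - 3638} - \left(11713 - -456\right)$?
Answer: $- \frac{42096155}{3459} \approx -12170.0$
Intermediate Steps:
$\frac{4274 - 18610}{17474 - 3638} - \left(11713 - -456\right) = - \frac{14336}{13836} - \left(11713 + 456\right) = \left(-14336\right) \frac{1}{13836} - 12169 = - \frac{3584}{3459} - 12169 = - \frac{42096155}{3459}$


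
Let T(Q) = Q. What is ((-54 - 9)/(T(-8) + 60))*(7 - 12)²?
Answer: -1575/52 ≈ -30.288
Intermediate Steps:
((-54 - 9)/(T(-8) + 60))*(7 - 12)² = ((-54 - 9)/(-8 + 60))*(7 - 12)² = -63/52*(-5)² = -63*1/52*25 = -63/52*25 = -1575/52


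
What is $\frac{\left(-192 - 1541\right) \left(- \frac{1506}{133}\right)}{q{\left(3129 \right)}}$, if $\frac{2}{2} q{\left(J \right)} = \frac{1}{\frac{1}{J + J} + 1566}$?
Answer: $\frac{224360316553}{7301} \approx 3.073 \cdot 10^{7}$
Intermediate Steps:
$q{\left(J \right)} = \frac{1}{1566 + \frac{1}{2 J}}$ ($q{\left(J \right)} = \frac{1}{\frac{1}{J + J} + 1566} = \frac{1}{\frac{1}{2 J} + 1566} = \frac{1}{1566 + \frac{1}{2 J}}$)
$\frac{\left(-192 - 1541\right) \left(- \frac{1506}{133}\right)}{q{\left(3129 \right)}} = \frac{\left(-192 - 1541\right) \left(- \frac{1506}{133}\right)}{2 \cdot 3129 \frac{1}{1 + 3132 \cdot 3129}} = \frac{\left(-1733\right) \left(\left(-1506\right) \frac{1}{133}\right)}{2 \cdot 3129 \frac{1}{1 + 9800028}} = \frac{\left(-1733\right) \left(- \frac{1506}{133}\right)}{2 \cdot 3129 \cdot \frac{1}{9800029}} = \frac{2609898}{133 \cdot 2 \cdot 3129 \cdot \frac{1}{9800029}} = \frac{2609898}{133 \cdot \frac{6258}{9800029}} = \frac{2609898}{133} \cdot \frac{9800029}{6258} = \frac{224360316553}{7301}$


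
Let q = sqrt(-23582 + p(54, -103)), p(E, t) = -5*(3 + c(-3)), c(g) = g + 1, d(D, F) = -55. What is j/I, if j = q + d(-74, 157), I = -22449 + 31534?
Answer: -11/1817 + I*sqrt(23587)/9085 ≈ -0.0060539 + 0.016905*I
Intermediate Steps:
c(g) = 1 + g
I = 9085
p(E, t) = -5 (p(E, t) = -5*(3 + (1 - 3)) = -5*(3 - 2) = -5*1 = -5)
q = I*sqrt(23587) (q = sqrt(-23582 - 5) = sqrt(-23587) = I*sqrt(23587) ≈ 153.58*I)
j = -55 + I*sqrt(23587) (j = I*sqrt(23587) - 55 = -55 + I*sqrt(23587) ≈ -55.0 + 153.58*I)
j/I = (-55 + I*sqrt(23587))/9085 = (-55 + I*sqrt(23587))*(1/9085) = -11/1817 + I*sqrt(23587)/9085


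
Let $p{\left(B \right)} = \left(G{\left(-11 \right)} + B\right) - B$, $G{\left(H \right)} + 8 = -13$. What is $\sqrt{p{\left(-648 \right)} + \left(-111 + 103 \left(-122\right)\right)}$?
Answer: $i \sqrt{12698} \approx 112.69 i$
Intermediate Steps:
$G{\left(H \right)} = -21$ ($G{\left(H \right)} = -8 - 13 = -21$)
$p{\left(B \right)} = -21$ ($p{\left(B \right)} = \left(-21 + B\right) - B = -21$)
$\sqrt{p{\left(-648 \right)} + \left(-111 + 103 \left(-122\right)\right)} = \sqrt{-21 + \left(-111 + 103 \left(-122\right)\right)} = \sqrt{-21 - 12677} = \sqrt{-12698} = i \sqrt{12698}$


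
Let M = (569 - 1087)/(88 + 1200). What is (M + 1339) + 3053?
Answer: 404027/92 ≈ 4391.6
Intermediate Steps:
M = -37/92 (M = -518/1288 = -518*1/1288 = -37/92 ≈ -0.40217)
(M + 1339) + 3053 = (-37/92 + 1339) + 3053 = 123151/92 + 3053 = 404027/92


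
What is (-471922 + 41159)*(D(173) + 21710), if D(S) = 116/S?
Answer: -1617922566798/173 ≈ -9.3522e+9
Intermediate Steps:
(-471922 + 41159)*(D(173) + 21710) = (-471922 + 41159)*(116/173 + 21710) = -430763*(116*(1/173) + 21710) = -430763*(116/173 + 21710) = -430763*3755946/173 = -1617922566798/173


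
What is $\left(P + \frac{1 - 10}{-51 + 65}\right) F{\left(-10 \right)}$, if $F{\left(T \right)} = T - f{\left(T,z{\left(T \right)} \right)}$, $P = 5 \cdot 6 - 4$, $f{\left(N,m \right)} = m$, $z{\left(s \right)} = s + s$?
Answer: $\frac{1775}{7} \approx 253.57$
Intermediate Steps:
$z{\left(s \right)} = 2 s$
$P = 26$ ($P = 30 - 4 = 26$)
$F{\left(T \right)} = - T$ ($F{\left(T \right)} = T - 2 T = - T$)
$\left(P + \frac{1 - 10}{-51 + 65}\right) F{\left(-10 \right)} = \left(26 + \frac{1 - 10}{-51 + 65}\right) \left(\left(-1\right) \left(-10\right)\right) = \left(26 - \frac{9}{14}\right) 10 = \frac{355}{14} \cdot 10 = \frac{1775}{7}$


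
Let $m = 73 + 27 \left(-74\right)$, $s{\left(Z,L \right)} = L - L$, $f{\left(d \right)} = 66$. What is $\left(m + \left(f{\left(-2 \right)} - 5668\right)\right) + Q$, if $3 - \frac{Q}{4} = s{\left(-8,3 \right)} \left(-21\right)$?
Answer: $-7515$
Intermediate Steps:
$s{\left(Z,L \right)} = 0$
$Q = 12$ ($Q = 12 - 4 \cdot 0 \left(-21\right) = 12 - 0 = 12 + 0 = 12$)
$m = -1925$ ($m = 73 - 1998 = -1925$)
$\left(m + \left(f{\left(-2 \right)} - 5668\right)\right) + Q = \left(-1925 + \left(66 - 5668\right)\right) + 12 = \left(-1925 - 5602\right) + 12 = -7527 + 12 = -7515$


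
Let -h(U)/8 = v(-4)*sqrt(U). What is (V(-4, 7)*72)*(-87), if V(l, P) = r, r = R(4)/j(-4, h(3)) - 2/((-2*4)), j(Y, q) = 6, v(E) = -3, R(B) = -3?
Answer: 1566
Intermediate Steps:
h(U) = 24*sqrt(U) (h(U) = -(-24)*sqrt(U) = 24*sqrt(U))
r = -1/4 (r = -3/6 - 2/((-2*4)) = -3*1/6 - 2/(-8) = -1/2 - 2*(-1/8) = -1/2 + 1/4 = -1/4 ≈ -0.25000)
V(l, P) = -1/4
(V(-4, 7)*72)*(-87) = -1/4*72*(-87) = -18*(-87) = 1566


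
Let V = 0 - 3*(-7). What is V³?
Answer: 9261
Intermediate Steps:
V = 21 (V = 0 - 1*(-21) = 0 + 21 = 21)
V³ = 21³ = 9261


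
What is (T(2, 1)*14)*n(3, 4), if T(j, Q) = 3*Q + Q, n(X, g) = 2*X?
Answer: 336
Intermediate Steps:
T(j, Q) = 4*Q
(T(2, 1)*14)*n(3, 4) = ((4*1)*14)*(2*3) = (4*14)*6 = 56*6 = 336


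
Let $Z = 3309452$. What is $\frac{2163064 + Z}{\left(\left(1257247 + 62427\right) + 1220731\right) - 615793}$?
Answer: $\frac{1368129}{481153} \approx 2.8434$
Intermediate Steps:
$\frac{2163064 + Z}{\left(\left(1257247 + 62427\right) + 1220731\right) - 615793} = \frac{2163064 + 3309452}{\left(\left(1257247 + 62427\right) + 1220731\right) - 615793} = \frac{5472516}{\left(1319674 + 1220731\right) - 615793} = \frac{5472516}{2540405 - 615793} = \frac{5472516}{1924612} = 5472516 \cdot \frac{1}{1924612} = \frac{1368129}{481153}$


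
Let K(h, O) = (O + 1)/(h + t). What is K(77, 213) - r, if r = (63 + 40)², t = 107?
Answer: -975921/92 ≈ -10608.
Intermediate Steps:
r = 10609 (r = 103² = 10609)
K(h, O) = (1 + O)/(107 + h) (K(h, O) = (O + 1)/(h + 107) = (1 + O)/(107 + h))
K(77, 213) - r = (1 + 213)/(107 + 77) - 1*10609 = 214/184 - 10609 = (1/184)*214 - 10609 = 107/92 - 10609 = -975921/92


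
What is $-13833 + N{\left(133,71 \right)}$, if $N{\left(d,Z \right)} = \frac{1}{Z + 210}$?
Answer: $- \frac{3887072}{281} \approx -13833.0$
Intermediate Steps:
$N{\left(d,Z \right)} = \frac{1}{210 + Z}$
$-13833 + N{\left(133,71 \right)} = -13833 + \frac{1}{210 + 71} = -13833 + \frac{1}{281} = - \frac{3887072}{281}$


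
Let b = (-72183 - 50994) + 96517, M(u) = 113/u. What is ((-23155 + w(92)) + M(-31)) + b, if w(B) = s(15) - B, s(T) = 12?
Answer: -1546858/31 ≈ -49899.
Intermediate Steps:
w(B) = 12 - B
b = -26660 (b = -123177 + 96517 = -26660)
((-23155 + w(92)) + M(-31)) + b = ((-23155 + (12 - 1*92)) + 113/(-31)) - 26660 = ((-23155 + (12 - 92)) + 113*(-1/31)) - 26660 = ((-23155 - 80) - 113/31) - 26660 = (-23235 - 113/31) - 26660 = -720398/31 - 26660 = -1546858/31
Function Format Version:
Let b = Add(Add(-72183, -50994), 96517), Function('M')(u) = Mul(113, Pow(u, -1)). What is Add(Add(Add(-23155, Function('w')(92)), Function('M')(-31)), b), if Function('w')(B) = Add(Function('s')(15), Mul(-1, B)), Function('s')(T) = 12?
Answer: Rational(-1546858, 31) ≈ -49899.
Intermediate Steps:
Function('w')(B) = Add(12, Mul(-1, B))
b = -26660 (b = Add(-123177, 96517) = -26660)
Add(Add(Add(-23155, Function('w')(92)), Function('M')(-31)), b) = Add(Add(Add(-23155, Add(12, Mul(-1, 92))), Mul(113, Pow(-31, -1))), -26660) = Add(Add(Add(-23155, Add(12, -92)), Mul(113, Rational(-1, 31))), -26660) = Add(Add(Add(-23155, -80), Rational(-113, 31)), -26660) = Add(Add(-23235, Rational(-113, 31)), -26660) = Add(Rational(-720398, 31), -26660) = Rational(-1546858, 31)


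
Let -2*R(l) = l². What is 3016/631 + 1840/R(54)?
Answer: 1618144/459999 ≈ 3.5177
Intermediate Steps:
R(l) = -l²/2
3016/631 + 1840/R(54) = 3016/631 + 1840/((-½*54²)) = 3016*(1/631) + 1840/((-½*2916)) = 3016/631 + 1840/(-1458) = 3016/631 + 1840*(-1/1458) = 3016/631 - 920/729 = 1618144/459999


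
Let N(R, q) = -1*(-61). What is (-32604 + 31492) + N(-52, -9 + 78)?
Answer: -1051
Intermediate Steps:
N(R, q) = 61
(-32604 + 31492) + N(-52, -9 + 78) = (-32604 + 31492) + 61 = -1112 + 61 = -1051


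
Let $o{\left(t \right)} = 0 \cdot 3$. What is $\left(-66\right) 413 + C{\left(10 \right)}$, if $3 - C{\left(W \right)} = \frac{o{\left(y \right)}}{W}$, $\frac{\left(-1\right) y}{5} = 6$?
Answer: $-27255$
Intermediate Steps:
$y = -30$ ($y = \left(-5\right) 6 = -30$)
$o{\left(t \right)} = 0$
$C{\left(W \right)} = 3$ ($C{\left(W \right)} = 3 - \frac{0}{W} = 3 - 0 = 3 + 0 = 3$)
$\left(-66\right) 413 + C{\left(10 \right)} = \left(-66\right) 413 + 3 = -27258 + 3 = -27255$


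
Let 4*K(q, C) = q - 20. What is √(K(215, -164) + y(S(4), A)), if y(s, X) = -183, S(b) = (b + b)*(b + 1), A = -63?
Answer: I*√537/2 ≈ 11.587*I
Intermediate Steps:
K(q, C) = -5 + q/4 (K(q, C) = (q - 20)/4 = (-20 + q)/4 = -5 + q/4)
S(b) = 2*b*(1 + b) (S(b) = (2*b)*(1 + b) = 2*b*(1 + b))
√(K(215, -164) + y(S(4), A)) = √((-5 + (¼)*215) - 183) = √((-5 + 215/4) - 183) = √(195/4 - 183) = √(-537/4) = I*√537/2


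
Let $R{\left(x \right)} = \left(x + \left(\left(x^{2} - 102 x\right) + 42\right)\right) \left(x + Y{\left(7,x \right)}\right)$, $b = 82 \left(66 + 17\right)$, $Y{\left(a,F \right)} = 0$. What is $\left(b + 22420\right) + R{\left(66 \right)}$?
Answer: $-120462$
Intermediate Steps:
$b = 6806$ ($b = 82 \cdot 83 = 6806$)
$R{\left(x \right)} = x \left(42 + x^{2} - 101 x\right)$ ($R{\left(x \right)} = \left(x + \left(\left(x^{2} - 102 x\right) + 42\right)\right) \left(x + 0\right) = \left(x + \left(42 + x^{2} - 102 x\right)\right) x = \left(42 + x^{2} - 101 x\right) x = x \left(42 + x^{2} - 101 x\right)$)
$\left(b + 22420\right) + R{\left(66 \right)} = \left(6806 + 22420\right) + 66 \left(42 + 66^{2} - 6666\right) = 29226 + 66 \left(42 + 4356 - 6666\right) = 29226 + 66 \left(-2268\right) = 29226 - 149688 = -120462$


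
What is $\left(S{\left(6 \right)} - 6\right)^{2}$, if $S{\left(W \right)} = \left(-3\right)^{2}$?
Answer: $9$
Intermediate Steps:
$S{\left(W \right)} = 9$
$\left(S{\left(6 \right)} - 6\right)^{2} = \left(9 - 6\right)^{2} = 3^{2} = 9$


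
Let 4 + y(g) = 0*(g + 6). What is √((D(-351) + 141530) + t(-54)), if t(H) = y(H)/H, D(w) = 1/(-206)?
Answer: √486483571410/1854 ≈ 376.21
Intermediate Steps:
y(g) = -4 (y(g) = -4 + 0*(g + 6) = -4 + 0*(6 + g) = -4 + 0 = -4)
D(w) = -1/206
t(H) = -4/H
√((D(-351) + 141530) + t(-54)) = √((-1/206 + 141530) - 4/(-54)) = √(29155179/206 - 4*(-1/54)) = √(29155179/206 + 2/27) = √(787190245/5562) = √486483571410/1854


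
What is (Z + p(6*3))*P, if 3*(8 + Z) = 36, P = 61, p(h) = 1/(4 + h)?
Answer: 5429/22 ≈ 246.77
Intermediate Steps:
Z = 4 (Z = -8 + (1/3)*36 = -8 + 12 = 4)
(Z + p(6*3))*P = (4 + 1/(4 + 6*3))*61 = (4 + 1/(4 + 18))*61 = (4 + 1/22)*61 = (89/22)*61 = 5429/22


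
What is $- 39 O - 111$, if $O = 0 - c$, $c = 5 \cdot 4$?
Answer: $669$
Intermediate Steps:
$c = 20$
$O = -20$ ($O = 0 - 20 = -20$)
$- 39 O - 111 = \left(-39\right) \left(-20\right) - 111 = 780 - 111 = 669$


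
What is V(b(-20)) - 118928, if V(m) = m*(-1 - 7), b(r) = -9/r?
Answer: -594658/5 ≈ -1.1893e+5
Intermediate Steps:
V(m) = -8*m (V(m) = m*(-8) = -8*m)
V(b(-20)) - 118928 = -(-72)/(-20) - 118928 = -(-72)*(-1)/20 - 118928 = -8*9/20 - 118928 = -18/5 - 118928 = -594658/5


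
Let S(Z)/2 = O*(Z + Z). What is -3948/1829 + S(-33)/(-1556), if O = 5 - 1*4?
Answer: -1475415/711481 ≈ -2.0737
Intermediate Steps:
O = 1 (O = 5 - 4 = 1)
S(Z) = 4*Z (S(Z) = 2*(1*(Z + Z)) = 2*(1*(2*Z)) = 2*(2*Z) = 4*Z)
-3948/1829 + S(-33)/(-1556) = -3948/1829 + (4*(-33))/(-1556) = -3948*1/1829 - 132*(-1/1556) = -3948/1829 + 33/389 = -1475415/711481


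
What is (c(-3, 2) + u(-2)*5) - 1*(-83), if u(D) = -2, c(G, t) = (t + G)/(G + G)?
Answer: 439/6 ≈ 73.167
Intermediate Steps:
c(G, t) = (G + t)/(2*G) (c(G, t) = (G + t)/((2*G)) = (G + t)*(1/(2*G)) = (G + t)/(2*G))
(c(-3, 2) + u(-2)*5) - 1*(-83) = ((1/2)*(-3 + 2)/(-3) - 2*5) - 1*(-83) = ((1/2)*(-1/3)*(-1) - 10) + 83 = (1/6 - 10) + 83 = -59/6 + 83 = 439/6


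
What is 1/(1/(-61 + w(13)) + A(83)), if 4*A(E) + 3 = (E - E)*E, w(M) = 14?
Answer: -188/145 ≈ -1.2966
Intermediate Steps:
A(E) = -¾ (A(E) = -¾ + ((E - E)*E)/4 = -¾ + (0*E)/4 = -¾ + (¼)*0 = -¾ + 0 = -¾)
1/(1/(-61 + w(13)) + A(83)) = 1/(1/(-61 + 14) - ¾) = 1/(1/(-47) - ¾) = 1/(-1/47 - ¾) = 1/(-145/188) = -188/145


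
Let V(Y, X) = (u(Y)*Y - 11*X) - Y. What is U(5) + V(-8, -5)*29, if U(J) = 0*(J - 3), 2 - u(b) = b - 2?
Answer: -957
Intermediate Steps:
u(b) = 4 - b (u(b) = 2 - (b - 2) = 2 - (-2 + b) = 2 + (2 - b) = 4 - b)
V(Y, X) = -Y - 11*X + Y*(4 - Y) (V(Y, X) = ((4 - Y)*Y - 11*X) - Y = (Y*(4 - Y) - 11*X) - Y = (-11*X + Y*(4 - Y)) - Y = -Y - 11*X + Y*(4 - Y))
U(J) = 0 (U(J) = 0*(-3 + J) = 0)
U(5) + V(-8, -5)*29 = 0 + (-1*(-8)² - 11*(-5) + 3*(-8))*29 = 0 + (-1*64 + 55 - 24)*29 = 0 + (-64 + 55 - 24)*29 = 0 - 33*29 = 0 - 957 = -957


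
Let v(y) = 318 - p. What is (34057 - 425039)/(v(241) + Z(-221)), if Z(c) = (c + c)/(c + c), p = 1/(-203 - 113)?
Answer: -123550312/100805 ≈ -1225.6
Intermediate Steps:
p = -1/316 (p = 1/(-316) = -1/316 ≈ -0.0031646)
v(y) = 100489/316 (v(y) = 318 - 1*(-1/316) = 318 + 1/316 = 100489/316)
Z(c) = 1 (Z(c) = (2*c)/((2*c)) = (2*c)*(1/(2*c)) = 1)
(34057 - 425039)/(v(241) + Z(-221)) = (34057 - 425039)/(100489/316 + 1) = -390982/100805/316 = -390982*316/100805 = -123550312/100805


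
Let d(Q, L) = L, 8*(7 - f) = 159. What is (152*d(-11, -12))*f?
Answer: 23484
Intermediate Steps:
f = -103/8 (f = 7 - ⅛*159 = 7 - 159/8 = -103/8 ≈ -12.875)
(152*d(-11, -12))*f = (152*(-12))*(-103/8) = -1824*(-103/8) = 23484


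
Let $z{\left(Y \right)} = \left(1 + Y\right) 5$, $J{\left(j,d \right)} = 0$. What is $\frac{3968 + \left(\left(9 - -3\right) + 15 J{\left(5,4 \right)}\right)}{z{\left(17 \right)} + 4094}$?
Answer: $\frac{995}{1046} \approx 0.95124$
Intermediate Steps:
$z{\left(Y \right)} = 5 + 5 Y$
$\frac{3968 + \left(\left(9 - -3\right) + 15 J{\left(5,4 \right)}\right)}{z{\left(17 \right)} + 4094} = \frac{3968 + \left(\left(9 - -3\right) + 15 \cdot 0\right)}{\left(5 + 5 \cdot 17\right) + 4094} = \frac{3968 + \left(\left(9 + 3\right) + 0\right)}{\left(5 + 85\right) + 4094} = \frac{3968 + \left(12 + 0\right)}{90 + 4094} = \frac{3968 + 12}{4184} = 3980 \cdot \frac{1}{4184} = \frac{995}{1046}$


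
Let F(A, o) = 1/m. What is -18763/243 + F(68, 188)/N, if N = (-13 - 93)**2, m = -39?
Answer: -2740673965/35494524 ≈ -77.214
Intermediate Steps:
F(A, o) = -1/39 (F(A, o) = 1/(-39) = -1/39)
N = 11236 (N = (-106)**2 = 11236)
-18763/243 + F(68, 188)/N = -18763/243 - 1/39/11236 = -18763*1/243 - 1/39*1/11236 = -18763/243 - 1/438204 = -2740673965/35494524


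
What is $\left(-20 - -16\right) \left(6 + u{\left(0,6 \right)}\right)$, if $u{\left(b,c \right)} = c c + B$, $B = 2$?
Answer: $-176$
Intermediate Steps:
$u{\left(b,c \right)} = 2 + c^{2}$ ($u{\left(b,c \right)} = c c + 2 = c^{2} + 2 = 2 + c^{2}$)
$\left(-20 - -16\right) \left(6 + u{\left(0,6 \right)}\right) = \left(-20 - -16\right) \left(6 + \left(2 + 6^{2}\right)\right) = \left(-20 + 16\right) \left(6 + \left(2 + 36\right)\right) = - 4 \left(6 + 38\right) = \left(-4\right) 44 = -176$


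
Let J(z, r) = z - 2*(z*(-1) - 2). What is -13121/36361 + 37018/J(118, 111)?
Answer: 670657090/6508619 ≈ 103.04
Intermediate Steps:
J(z, r) = 4 + 3*z (J(z, r) = z - 2*(-z - 2) = z - 2*(-2 - z) = z + (4 + 2*z) = 4 + 3*z)
-13121/36361 + 37018/J(118, 111) = -13121/36361 + 37018/(4 + 3*118) = -13121*1/36361 + 37018/(4 + 354) = -13121/36361 + 37018/358 = -13121/36361 + 37018*(1/358) = -13121/36361 + 18509/179 = 670657090/6508619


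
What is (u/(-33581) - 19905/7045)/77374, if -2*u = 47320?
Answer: -100349021/3660999478246 ≈ -2.7410e-5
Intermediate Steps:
u = -23660 (u = -½*47320 = -23660)
(u/(-33581) - 19905/7045)/77374 = (-23660/(-33581) - 19905/7045)/77374 = (-23660*(-1/33581) - 19905*1/7045)*(1/77374) = (23660/33581 - 3981/1409)*(1/77374) = -100349021/47315629*1/77374 = -100349021/3660999478246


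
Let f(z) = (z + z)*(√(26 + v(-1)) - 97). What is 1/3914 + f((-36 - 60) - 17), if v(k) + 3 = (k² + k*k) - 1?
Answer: 85802709/3914 - 452*√6 ≈ 20815.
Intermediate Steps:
v(k) = -4 + 2*k² (v(k) = -3 + ((k² + k*k) - 1) = -3 + ((k² + k²) - 1) = -3 + (2*k² - 1) = -3 + (-1 + 2*k²) = -4 + 2*k²)
f(z) = 2*z*(-97 + 2*√6) (f(z) = (z + z)*(√(26 + (-4 + 2*(-1)²)) - 97) = (2*z)*(√(26 + (-4 + 2*1)) - 97) = (2*z)*(√(26 + (-4 + 2)) - 97) = (2*z)*(√(26 - 2) - 97) = (2*z)*(√24 - 97) = (2*z)*(2*√6 - 97) = (2*z)*(-97 + 2*√6) = 2*z*(-97 + 2*√6))
1/3914 + f((-36 - 60) - 17) = 1/3914 + 2*((-36 - 60) - 17)*(-97 + 2*√6) = 1/3914 + 2*(-96 - 17)*(-97 + 2*√6) = 1/3914 + 2*(-113)*(-97 + 2*√6) = 1/3914 + (21922 - 452*√6) = 85802709/3914 - 452*√6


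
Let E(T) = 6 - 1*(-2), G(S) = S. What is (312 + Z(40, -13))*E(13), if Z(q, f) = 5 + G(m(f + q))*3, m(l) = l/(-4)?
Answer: 2374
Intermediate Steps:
m(l) = -l/4 (m(l) = l*(-¼) = -l/4)
Z(q, f) = 5 - 3*f/4 - 3*q/4 (Z(q, f) = 5 - (f + q)/4*3 = 5 + (-f/4 - q/4)*3 = 5 + (-3*f/4 - 3*q/4) = 5 - 3*f/4 - 3*q/4)
E(T) = 8 (E(T) = 6 + 2 = 8)
(312 + Z(40, -13))*E(13) = (312 + (5 - ¾*(-13) - ¾*40))*8 = (312 + (5 + 39/4 - 30))*8 = (312 - 61/4)*8 = (1187/4)*8 = 2374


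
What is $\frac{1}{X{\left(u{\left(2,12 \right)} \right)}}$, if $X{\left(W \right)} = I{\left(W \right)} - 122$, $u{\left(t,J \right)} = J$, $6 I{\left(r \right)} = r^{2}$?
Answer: $- \frac{1}{98} \approx -0.010204$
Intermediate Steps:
$I{\left(r \right)} = \frac{r^{2}}{6}$
$X{\left(W \right)} = -122 + \frac{W^{2}}{6}$ ($X{\left(W \right)} = \frac{W^{2}}{6} - 122 = -122 + \frac{W^{2}}{6}$)
$\frac{1}{X{\left(u{\left(2,12 \right)} \right)}} = \frac{1}{-122 + \frac{12^{2}}{6}} = \frac{1}{-122 + \frac{1}{6} \cdot 144} = \frac{1}{-122 + 24} = \frac{1}{-98} = - \frac{1}{98}$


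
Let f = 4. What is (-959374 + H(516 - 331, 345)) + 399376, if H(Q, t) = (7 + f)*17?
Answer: -559811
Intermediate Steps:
H(Q, t) = 187 (H(Q, t) = (7 + 4)*17 = 11*17 = 187)
(-959374 + H(516 - 331, 345)) + 399376 = (-959374 + 187) + 399376 = -959187 + 399376 = -559811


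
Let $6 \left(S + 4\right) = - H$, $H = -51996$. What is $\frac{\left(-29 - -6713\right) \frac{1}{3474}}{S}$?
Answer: $\frac{557}{2507649} \approx 0.00022212$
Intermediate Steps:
$S = 8662$ ($S = -4 + \frac{\left(-1\right) \left(-51996\right)}{6} = -4 + \frac{1}{6} \cdot 51996 = -4 + 8666 = 8662$)
$\frac{\left(-29 - -6713\right) \frac{1}{3474}}{S} = \frac{\left(-29 - -6713\right) \frac{1}{3474}}{8662} = \left(-29 + 6713\right) \frac{1}{3474} \cdot \frac{1}{8662} = 6684 \cdot \frac{1}{3474} \cdot \frac{1}{8662} = \frac{1114}{579} \cdot \frac{1}{8662} = \frac{557}{2507649}$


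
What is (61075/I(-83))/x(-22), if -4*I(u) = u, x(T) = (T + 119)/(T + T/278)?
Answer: -749756700/1119089 ≈ -669.97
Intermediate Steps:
x(T) = 278*(119 + T)/(279*T) (x(T) = (119 + T)/(T + T*(1/278)) = (119 + T)/(T + T/278) = (119 + T)/((279*T/278)) = (119 + T)*(278/(279*T)) = 278*(119 + T)/(279*T))
I(u) = -u/4
(61075/I(-83))/x(-22) = (61075/((-¼*(-83))))/(((278/279)*(119 - 22)/(-22))) = (61075/(83/4))/(((278/279)*(-1/22)*97)) = (61075*(4/83))/(-13483/3069) = (244300/83)*(-3069/13483) = -749756700/1119089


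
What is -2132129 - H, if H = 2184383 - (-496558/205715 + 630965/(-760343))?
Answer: -675163243718429809/156413960245 ≈ -4.3165e+6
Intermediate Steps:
H = 341668503075218204/156413960245 (H = 2184383 - (-496558*1/205715 + 630965*(-1/760343)) = 2184383 - (-496558/205715 - 630965/760343) = 2184383 - 1*(-507353364369/156413960245) = 2184383 + 507353364369/156413960245 = 341668503075218204/156413960245 ≈ 2.1844e+6)
-2132129 - H = -2132129 - 1*341668503075218204/156413960245 = -2132129 - 341668503075218204/156413960245 = -675163243718429809/156413960245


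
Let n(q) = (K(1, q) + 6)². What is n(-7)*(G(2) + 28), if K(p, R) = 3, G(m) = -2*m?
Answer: 1944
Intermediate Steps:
n(q) = 81 (n(q) = (3 + 6)² = 9² = 81)
n(-7)*(G(2) + 28) = 81*(-2*2 + 28) = 81*(-4 + 28) = 81*24 = 1944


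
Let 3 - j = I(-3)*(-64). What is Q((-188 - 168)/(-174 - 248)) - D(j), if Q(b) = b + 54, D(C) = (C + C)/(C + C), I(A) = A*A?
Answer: 11361/211 ≈ 53.844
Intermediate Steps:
I(A) = A²
j = 579 (j = 3 - (-3)²*(-64) = 3 - 9*(-64) = 3 - 1*(-576) = 3 + 576 = 579)
D(C) = 1 (D(C) = (2*C)/((2*C)) = (2*C)*(1/(2*C)) = 1)
Q(b) = 54 + b
Q((-188 - 168)/(-174 - 248)) - D(j) = (54 + (-188 - 168)/(-174 - 248)) - 1*1 = (54 - 356/(-422)) - 1 = (54 - 356*(-1/422)) - 1 = (54 + 178/211) - 1 = 11572/211 - 1 = 11361/211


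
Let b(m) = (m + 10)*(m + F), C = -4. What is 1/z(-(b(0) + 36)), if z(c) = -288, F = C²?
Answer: -1/288 ≈ -0.0034722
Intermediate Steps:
F = 16 (F = (-4)² = 16)
b(m) = (10 + m)*(16 + m) (b(m) = (m + 10)*(m + 16) = (10 + m)*(16 + m))
1/z(-(b(0) + 36)) = 1/(-288) = -1/288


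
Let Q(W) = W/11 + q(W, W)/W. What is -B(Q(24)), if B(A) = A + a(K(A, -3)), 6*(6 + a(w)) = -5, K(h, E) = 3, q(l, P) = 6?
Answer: 581/132 ≈ 4.4015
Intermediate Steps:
a(w) = -41/6 (a(w) = -6 + (⅙)*(-5) = -6 - ⅚ = -41/6)
Q(W) = 6/W + W/11 (Q(W) = W/11 + 6/W = 6/W + W/11)
B(A) = -41/6 + A (B(A) = A - 41/6 = -41/6 + A)
-B(Q(24)) = -(-41/6 + (6/24 + (1/11)*24)) = -(-41/6 + (6*(1/24) + 24/11)) = -(-41/6 + (¼ + 24/11)) = -(-41/6 + 107/44) = -1*(-581/132) = 581/132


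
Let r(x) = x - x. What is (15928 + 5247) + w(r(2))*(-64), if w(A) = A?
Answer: 21175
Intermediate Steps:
r(x) = 0
(15928 + 5247) + w(r(2))*(-64) = (15928 + 5247) + 0*(-64) = 21175 + 0 = 21175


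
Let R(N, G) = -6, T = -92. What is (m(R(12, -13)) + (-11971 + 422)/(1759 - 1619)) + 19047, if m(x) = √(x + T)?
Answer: 2655031/140 + 7*I*√2 ≈ 18965.0 + 9.8995*I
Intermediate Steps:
m(x) = √(-92 + x) (m(x) = √(x - 92) = √(-92 + x))
(m(R(12, -13)) + (-11971 + 422)/(1759 - 1619)) + 19047 = (√(-92 - 6) + (-11971 + 422)/(1759 - 1619)) + 19047 = (√(-98) - 11549/140) + 19047 = (7*I*√2 - 11549*1/140) + 19047 = (7*I*√2 - 11549/140) + 19047 = (-11549/140 + 7*I*√2) + 19047 = 2655031/140 + 7*I*√2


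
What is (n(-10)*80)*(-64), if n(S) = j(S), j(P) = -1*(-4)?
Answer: -20480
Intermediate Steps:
j(P) = 4
n(S) = 4
(n(-10)*80)*(-64) = (4*80)*(-64) = 320*(-64) = -20480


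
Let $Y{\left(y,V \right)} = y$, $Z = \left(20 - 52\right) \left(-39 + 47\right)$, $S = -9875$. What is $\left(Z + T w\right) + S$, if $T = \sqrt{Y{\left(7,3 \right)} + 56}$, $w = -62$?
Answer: $-10131 - 186 \sqrt{7} \approx -10623.0$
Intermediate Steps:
$Z = -256$ ($Z = \left(-32\right) 8 = -256$)
$T = 3 \sqrt{7}$ ($T = \sqrt{7 + 56} = \sqrt{63} = 3 \sqrt{7} \approx 7.9373$)
$\left(Z + T w\right) + S = \left(-256 + 3 \sqrt{7} \left(-62\right)\right) - 9875 = \left(-256 - 186 \sqrt{7}\right) - 9875 = -10131 - 186 \sqrt{7}$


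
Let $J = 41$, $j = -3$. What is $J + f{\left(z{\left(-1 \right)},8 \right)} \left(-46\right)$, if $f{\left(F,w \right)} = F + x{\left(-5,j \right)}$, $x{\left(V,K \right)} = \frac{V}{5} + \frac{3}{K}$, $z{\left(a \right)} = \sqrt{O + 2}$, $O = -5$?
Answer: $133 - 46 i \sqrt{3} \approx 133.0 - 79.674 i$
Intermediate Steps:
$z{\left(a \right)} = i \sqrt{3}$ ($z{\left(a \right)} = \sqrt{-5 + 2} = \sqrt{-3} = i \sqrt{3}$)
$x{\left(V,K \right)} = \frac{3}{K} + \frac{V}{5}$ ($x{\left(V,K \right)} = V \frac{1}{5} + \frac{3}{K} = \frac{V}{5} + \frac{3}{K} = \frac{3}{K} + \frac{V}{5}$)
$f{\left(F,w \right)} = -2 + F$ ($f{\left(F,w \right)} = F + \left(\frac{3}{-3} + \frac{1}{5} \left(-5\right)\right) = F + \left(3 \left(- \frac{1}{3}\right) - 1\right) = F - 2 = -2 + F$)
$J + f{\left(z{\left(-1 \right)},8 \right)} \left(-46\right) = 41 + \left(-2 + i \sqrt{3}\right) \left(-46\right) = 41 + \left(92 - 46 i \sqrt{3}\right) = 133 - 46 i \sqrt{3}$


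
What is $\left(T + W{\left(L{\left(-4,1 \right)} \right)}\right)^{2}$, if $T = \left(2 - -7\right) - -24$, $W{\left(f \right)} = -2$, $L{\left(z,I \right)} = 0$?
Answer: $961$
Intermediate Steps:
$T = 33$ ($T = \left(2 + 7\right) + 24 = 9 + 24 = 33$)
$\left(T + W{\left(L{\left(-4,1 \right)} \right)}\right)^{2} = \left(33 - 2\right)^{2} = 31^{2} = 961$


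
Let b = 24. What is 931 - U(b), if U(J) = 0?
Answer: 931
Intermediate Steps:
931 - U(b) = 931 - 1*0 = 931 + 0 = 931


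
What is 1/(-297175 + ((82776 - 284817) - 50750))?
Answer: -1/549966 ≈ -1.8183e-6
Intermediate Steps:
1/(-297175 + ((82776 - 284817) - 50750)) = 1/(-297175 + (-202041 - 50750)) = 1/(-297175 - 252791) = 1/(-549966) = -1/549966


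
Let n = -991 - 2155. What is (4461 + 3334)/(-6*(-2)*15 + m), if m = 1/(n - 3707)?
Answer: 53419135/1233539 ≈ 43.306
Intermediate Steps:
n = -3146
m = -1/6853 (m = 1/(-3146 - 3707) = 1/(-6853) = -1/6853 ≈ -0.00014592)
(4461 + 3334)/(-6*(-2)*15 + m) = (4461 + 3334)/(-6*(-2)*15 - 1/6853) = 7795/(12*15 - 1/6853) = 7795/(180 - 1/6853) = 7795/(1233539/6853) = 7795*(6853/1233539) = 53419135/1233539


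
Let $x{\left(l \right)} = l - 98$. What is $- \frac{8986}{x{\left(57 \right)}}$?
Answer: $\frac{8986}{41} \approx 219.17$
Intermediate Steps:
$x{\left(l \right)} = -98 + l$
$- \frac{8986}{x{\left(57 \right)}} = - \frac{8986}{-98 + 57} = - \frac{8986}{-41} = \left(-8986\right) \left(- \frac{1}{41}\right) = \frac{8986}{41}$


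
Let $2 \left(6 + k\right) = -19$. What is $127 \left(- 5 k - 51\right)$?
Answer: $\frac{6731}{2} \approx 3365.5$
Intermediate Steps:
$k = - \frac{31}{2}$ ($k = -6 + \frac{1}{2} \left(-19\right) = -6 - \frac{19}{2} = - \frac{31}{2} \approx -15.5$)
$127 \left(- 5 k - 51\right) = 127 \left(\left(-5\right) \left(- \frac{31}{2}\right) - 51\right) = 127 \left(\frac{155}{2} - 51\right) = 127 \cdot \frac{53}{2} = \frac{6731}{2}$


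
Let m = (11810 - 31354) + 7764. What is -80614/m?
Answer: 40307/5890 ≈ 6.8433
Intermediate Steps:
m = -11780 (m = -19544 + 7764 = -11780)
-80614/m = -80614/(-11780) = -80614*(-1/11780) = 40307/5890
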